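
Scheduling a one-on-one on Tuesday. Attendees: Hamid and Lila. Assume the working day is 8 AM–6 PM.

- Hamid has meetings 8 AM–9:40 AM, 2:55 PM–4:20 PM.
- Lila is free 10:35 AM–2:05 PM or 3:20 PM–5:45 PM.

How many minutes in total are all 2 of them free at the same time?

Hamid free: 09:40-14:55, 16:20-18:00 (invert busy blocks within the working day).
Lila free: 10:35-14:05, 15:20-17:45.
Hamid ∩ Lila: 10:35-14:05, 16:20-17:45.
Those are the intersection windows.
Summing the common windows: 210 + 85 = 295 minutes.

295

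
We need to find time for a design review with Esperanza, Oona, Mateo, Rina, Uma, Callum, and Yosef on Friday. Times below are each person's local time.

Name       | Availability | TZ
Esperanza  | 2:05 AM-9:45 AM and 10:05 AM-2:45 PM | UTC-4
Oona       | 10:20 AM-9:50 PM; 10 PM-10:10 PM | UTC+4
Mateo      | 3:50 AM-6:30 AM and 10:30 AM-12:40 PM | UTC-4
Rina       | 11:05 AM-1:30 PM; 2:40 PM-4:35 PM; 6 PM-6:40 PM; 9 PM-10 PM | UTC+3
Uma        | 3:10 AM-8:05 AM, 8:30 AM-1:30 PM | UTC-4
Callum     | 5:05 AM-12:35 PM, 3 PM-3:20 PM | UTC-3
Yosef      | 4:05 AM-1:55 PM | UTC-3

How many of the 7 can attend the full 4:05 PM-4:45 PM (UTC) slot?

4

Esperanza in UTC: 06:05-13:45, 14:05-18:45 (add 4h to convert from UTC-4).
Oona in UTC: 06:20-17:50, 18:00-18:10 (subtract 4h to convert from UTC+4).
Mateo in UTC: 07:50-10:30, 14:30-16:40 (add 4h to convert from UTC-4).
Rina in UTC: 08:05-10:30, 11:40-13:35, 15:00-15:40, 18:00-19:00 (subtract 3h to convert from UTC+3).
Uma in UTC: 07:10-12:05, 12:30-17:30 (add 4h to convert from UTC-4).
Callum in UTC: 08:05-15:35, 18:00-18:20 (add 3h to convert from UTC-3).
Yosef in UTC: 07:05-16:55 (add 3h to convert from UTC-3).
Esperanza, Oona, Uma, and Yosef can make the full 16:05-16:45 slot — that's 4.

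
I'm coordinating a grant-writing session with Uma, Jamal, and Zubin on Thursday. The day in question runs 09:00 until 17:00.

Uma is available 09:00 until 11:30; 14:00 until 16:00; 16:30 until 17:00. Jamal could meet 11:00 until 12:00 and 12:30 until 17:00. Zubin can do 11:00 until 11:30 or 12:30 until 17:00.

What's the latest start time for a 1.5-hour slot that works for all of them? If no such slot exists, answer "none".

Uma ∩ Jamal: 11:00-11:30, 14:00-16:00, 16:30-17:00.
Uma ∩ Jamal ∩ Zubin: 11:00-11:30, 14:00-16:00, 16:30-17:00.
The last common window of at least 90 minutes is 14:00-16:00; a 90-minute meeting can start as late as 14:30 and still end by 16:00.

14:30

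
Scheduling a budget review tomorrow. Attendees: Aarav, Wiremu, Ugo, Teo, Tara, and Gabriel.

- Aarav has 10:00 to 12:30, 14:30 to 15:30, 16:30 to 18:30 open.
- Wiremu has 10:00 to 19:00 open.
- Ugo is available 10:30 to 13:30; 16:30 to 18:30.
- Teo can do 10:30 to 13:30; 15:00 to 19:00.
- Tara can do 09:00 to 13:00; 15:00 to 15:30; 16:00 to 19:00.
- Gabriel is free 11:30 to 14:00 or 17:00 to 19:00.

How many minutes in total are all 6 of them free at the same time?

Aarav ∩ Wiremu: 10:00-12:30, 14:30-15:30, 16:30-18:30.
Aarav ∩ Wiremu ∩ Ugo: 10:30-12:30, 16:30-18:30.
Aarav ∩ Wiremu ∩ Ugo ∩ Teo: 10:30-12:30, 16:30-18:30.
Aarav ∩ Wiremu ∩ Ugo ∩ Teo ∩ Tara: 10:30-12:30, 16:30-18:30.
Aarav ∩ Wiremu ∩ Ugo ∩ Teo ∩ Tara ∩ Gabriel: 11:30-12:30, 17:00-18:30.
Summing the common windows: 60 + 90 = 150 minutes.

150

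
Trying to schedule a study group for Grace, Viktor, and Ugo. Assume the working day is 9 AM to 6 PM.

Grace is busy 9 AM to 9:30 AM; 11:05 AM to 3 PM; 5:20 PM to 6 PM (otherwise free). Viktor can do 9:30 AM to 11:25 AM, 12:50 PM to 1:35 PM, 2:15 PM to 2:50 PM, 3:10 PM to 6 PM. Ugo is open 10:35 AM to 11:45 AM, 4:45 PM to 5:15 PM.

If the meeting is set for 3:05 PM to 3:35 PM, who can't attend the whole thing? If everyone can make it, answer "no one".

Ugo, Viktor

Grace free: 09:30-11:05, 15:00-17:20 (invert busy blocks within the working day).
Viktor free: 09:30-11:25, 12:50-13:35, 14:15-14:50, 15:10-18:00.
Ugo free: 10:35-11:45, 16:45-17:15.
Grace: free for 15:05-15:35. Viktor: not fully free for 15:05-15:35. Ugo: not fully free for 15:05-15:35.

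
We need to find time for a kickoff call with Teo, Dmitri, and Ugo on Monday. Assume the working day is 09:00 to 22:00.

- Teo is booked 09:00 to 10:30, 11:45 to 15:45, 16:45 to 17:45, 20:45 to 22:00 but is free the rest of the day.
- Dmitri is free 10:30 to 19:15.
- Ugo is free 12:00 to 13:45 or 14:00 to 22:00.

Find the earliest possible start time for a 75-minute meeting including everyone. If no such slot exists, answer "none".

17:45

Teo free: 10:30-11:45, 15:45-16:45, 17:45-20:45 (invert busy blocks within the working day).
Dmitri free: 10:30-19:15.
Ugo free: 12:00-13:45, 14:00-22:00.
Teo ∩ Dmitri: 10:30-11:45, 15:45-16:45, 17:45-19:15.
Teo ∩ Dmitri ∩ Ugo: 15:45-16:45, 17:45-19:15.
The first common window of at least 75 minutes is 17:45-19:15, so the earliest start is 17:45.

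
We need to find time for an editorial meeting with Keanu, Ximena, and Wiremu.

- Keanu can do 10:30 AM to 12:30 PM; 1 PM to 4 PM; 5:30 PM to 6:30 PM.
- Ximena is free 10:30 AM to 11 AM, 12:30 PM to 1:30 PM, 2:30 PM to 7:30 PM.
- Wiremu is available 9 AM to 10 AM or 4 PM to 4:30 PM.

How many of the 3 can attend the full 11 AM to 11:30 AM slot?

1

Keanu can make the full 11:00-11:30 slot — that's 1.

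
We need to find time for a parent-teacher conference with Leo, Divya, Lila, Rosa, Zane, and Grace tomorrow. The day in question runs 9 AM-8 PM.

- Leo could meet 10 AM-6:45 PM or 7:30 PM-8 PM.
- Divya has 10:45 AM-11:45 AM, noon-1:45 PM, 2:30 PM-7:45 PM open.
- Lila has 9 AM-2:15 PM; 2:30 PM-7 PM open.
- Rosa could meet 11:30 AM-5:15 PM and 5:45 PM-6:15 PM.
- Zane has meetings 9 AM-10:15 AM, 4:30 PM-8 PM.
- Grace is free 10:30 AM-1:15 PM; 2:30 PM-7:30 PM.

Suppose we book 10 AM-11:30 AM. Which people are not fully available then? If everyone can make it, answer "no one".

Divya, Grace, Rosa, Zane

Leo free: 10:00-18:45, 19:30-20:00.
Divya free: 10:45-11:45, 12:00-13:45, 14:30-19:45.
Lila free: 09:00-14:15, 14:30-19:00.
Rosa free: 11:30-17:15, 17:45-18:15.
Zane free: 10:15-16:30 (invert busy blocks within the working day).
Grace free: 10:30-13:15, 14:30-19:30.
Leo: free for 10:00-11:30. Divya: not fully free for 10:00-11:30. Lila: free for 10:00-11:30. Rosa: not fully free for 10:00-11:30. Zane: not fully free for 10:00-11:30. Grace: not fully free for 10:00-11:30.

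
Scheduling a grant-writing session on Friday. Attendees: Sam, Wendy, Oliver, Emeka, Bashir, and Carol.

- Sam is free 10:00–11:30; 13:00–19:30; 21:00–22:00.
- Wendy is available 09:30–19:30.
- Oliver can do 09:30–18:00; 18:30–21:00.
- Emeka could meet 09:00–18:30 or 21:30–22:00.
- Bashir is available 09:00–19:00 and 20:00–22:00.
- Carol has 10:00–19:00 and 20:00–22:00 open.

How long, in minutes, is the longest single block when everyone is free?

300

Sam ∩ Wendy: 10:00-11:30, 13:00-19:30.
Sam ∩ Wendy ∩ Oliver: 10:00-11:30, 13:00-18:00, 18:30-19:30.
Sam ∩ Wendy ∩ Oliver ∩ Emeka: 10:00-11:30, 13:00-18:00.
Sam ∩ Wendy ∩ Oliver ∩ Emeka ∩ Bashir: 10:00-11:30, 13:00-18:00.
Sam ∩ Wendy ∩ Oliver ∩ Emeka ∩ Bashir ∩ Carol: 10:00-11:30, 13:00-18:00.
The longest is 13:00-18:00 at 300 minutes.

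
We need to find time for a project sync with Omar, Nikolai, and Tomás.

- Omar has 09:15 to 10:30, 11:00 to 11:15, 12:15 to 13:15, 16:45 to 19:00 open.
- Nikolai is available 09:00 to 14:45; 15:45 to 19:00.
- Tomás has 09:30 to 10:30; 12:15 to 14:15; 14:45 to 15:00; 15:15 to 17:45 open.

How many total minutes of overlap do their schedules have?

180

Omar ∩ Nikolai: 09:15-10:30, 11:00-11:15, 12:15-13:15, 16:45-19:00.
Omar ∩ Nikolai ∩ Tomás: 09:30-10:30, 12:15-13:15, 16:45-17:45.
So the common availability across everyone is 09:30-10:30, 12:15-13:15, 16:45-17:45.
Summing the common windows: 60 + 60 + 60 = 180 minutes.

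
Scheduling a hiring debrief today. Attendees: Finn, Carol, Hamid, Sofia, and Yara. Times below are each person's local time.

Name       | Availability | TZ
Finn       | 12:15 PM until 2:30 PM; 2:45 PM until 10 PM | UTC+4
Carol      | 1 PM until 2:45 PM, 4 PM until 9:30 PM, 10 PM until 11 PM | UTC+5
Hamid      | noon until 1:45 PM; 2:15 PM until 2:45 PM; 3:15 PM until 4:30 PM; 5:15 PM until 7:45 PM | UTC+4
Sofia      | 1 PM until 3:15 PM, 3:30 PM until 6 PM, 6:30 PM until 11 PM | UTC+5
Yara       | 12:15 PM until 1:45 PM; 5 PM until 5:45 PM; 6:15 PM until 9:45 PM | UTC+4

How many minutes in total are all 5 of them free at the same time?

Finn in UTC: 08:15-10:30, 10:45-18:00 (subtract 4h to convert from UTC+4).
Carol in UTC: 08:00-09:45, 11:00-16:30, 17:00-18:00 (subtract 5h to convert from UTC+5).
Hamid in UTC: 08:00-09:45, 10:15-10:45, 11:15-12:30, 13:15-15:45 (subtract 4h to convert from UTC+4).
Sofia in UTC: 08:00-10:15, 10:30-13:00, 13:30-18:00 (subtract 5h to convert from UTC+5).
Yara in UTC: 08:15-09:45, 13:00-13:45, 14:15-17:45 (subtract 4h to convert from UTC+4).
Finn ∩ Carol: 08:15-09:45, 11:00-16:30, 17:00-18:00.
Finn ∩ Carol ∩ Hamid: 08:15-09:45, 11:15-12:30, 13:15-15:45.
Finn ∩ Carol ∩ Hamid ∩ Sofia: 08:15-09:45, 11:15-12:30, 13:30-15:45.
Finn ∩ Carol ∩ Hamid ∩ Sofia ∩ Yara: 08:15-09:45, 13:30-13:45, 14:15-15:45.
So the common availability across everyone is 08:15-09:45, 13:30-13:45, 14:15-15:45.
Summing the common windows: 90 + 15 + 90 = 195 minutes.

195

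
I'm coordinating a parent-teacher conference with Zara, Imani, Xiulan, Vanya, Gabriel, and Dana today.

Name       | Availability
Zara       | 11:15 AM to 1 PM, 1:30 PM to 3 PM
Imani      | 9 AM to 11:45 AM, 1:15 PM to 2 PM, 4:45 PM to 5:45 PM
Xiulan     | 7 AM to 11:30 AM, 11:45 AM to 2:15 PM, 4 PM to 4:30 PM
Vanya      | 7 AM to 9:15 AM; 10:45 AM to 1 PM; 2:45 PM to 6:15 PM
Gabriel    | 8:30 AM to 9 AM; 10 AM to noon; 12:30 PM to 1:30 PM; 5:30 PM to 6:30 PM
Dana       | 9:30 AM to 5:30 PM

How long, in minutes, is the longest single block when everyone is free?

15

Zara ∩ Imani: 11:15-11:45, 13:30-14:00.
Zara ∩ Imani ∩ Xiulan: 11:15-11:30, 13:30-14:00.
Zara ∩ Imani ∩ Xiulan ∩ Vanya: 11:15-11:30.
Zara ∩ Imani ∩ Xiulan ∩ Vanya ∩ Gabriel: 11:15-11:30.
Zara ∩ Imani ∩ Xiulan ∩ Vanya ∩ Gabriel ∩ Dana: 11:15-11:30.
The longest is 11:15-11:30 at 15 minutes.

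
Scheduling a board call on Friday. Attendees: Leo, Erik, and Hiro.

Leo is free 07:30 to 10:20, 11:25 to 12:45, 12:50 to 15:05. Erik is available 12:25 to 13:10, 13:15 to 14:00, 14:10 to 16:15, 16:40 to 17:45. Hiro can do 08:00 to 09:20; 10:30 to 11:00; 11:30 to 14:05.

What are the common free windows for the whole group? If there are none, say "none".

Leo ∩ Erik: 12:25-12:45, 12:50-13:10, 13:15-14:00, 14:10-15:05.
Leo ∩ Erik ∩ Hiro: 12:25-12:45, 12:50-13:10, 13:15-14:00.
So the common availability across everyone is 12:25-12:45, 12:50-13:10, 13:15-14:00.

12:25-12:45, 12:50-13:10, 13:15-14:00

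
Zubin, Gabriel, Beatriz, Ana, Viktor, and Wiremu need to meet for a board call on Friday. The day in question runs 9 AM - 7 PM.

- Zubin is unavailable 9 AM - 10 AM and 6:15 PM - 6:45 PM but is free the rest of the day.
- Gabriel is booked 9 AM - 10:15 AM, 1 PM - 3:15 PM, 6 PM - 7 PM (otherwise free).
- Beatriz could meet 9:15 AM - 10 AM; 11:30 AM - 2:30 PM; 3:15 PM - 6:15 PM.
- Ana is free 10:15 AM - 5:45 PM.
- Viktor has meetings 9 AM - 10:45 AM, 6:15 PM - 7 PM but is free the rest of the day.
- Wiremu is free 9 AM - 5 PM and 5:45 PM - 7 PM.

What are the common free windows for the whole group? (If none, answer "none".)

Zubin free: 10:00-18:15, 18:45-19:00 (invert busy blocks within the working day).
Gabriel free: 10:15-13:00, 15:15-18:00 (invert busy blocks within the working day).
Beatriz free: 09:15-10:00, 11:30-14:30, 15:15-18:15.
Ana free: 10:15-17:45.
Viktor free: 10:45-18:15 (invert busy blocks within the working day).
Wiremu free: 09:00-17:00, 17:45-19:00.
Zubin ∩ Gabriel: 10:15-13:00, 15:15-18:00.
Zubin ∩ Gabriel ∩ Beatriz: 11:30-13:00, 15:15-18:00.
Zubin ∩ Gabriel ∩ Beatriz ∩ Ana: 11:30-13:00, 15:15-17:45.
Zubin ∩ Gabriel ∩ Beatriz ∩ Ana ∩ Viktor: 11:30-13:00, 15:15-17:45.
Zubin ∩ Gabriel ∩ Beatriz ∩ Ana ∩ Viktor ∩ Wiremu: 11:30-13:00, 15:15-17:00.

11:30-13:00, 15:15-17:00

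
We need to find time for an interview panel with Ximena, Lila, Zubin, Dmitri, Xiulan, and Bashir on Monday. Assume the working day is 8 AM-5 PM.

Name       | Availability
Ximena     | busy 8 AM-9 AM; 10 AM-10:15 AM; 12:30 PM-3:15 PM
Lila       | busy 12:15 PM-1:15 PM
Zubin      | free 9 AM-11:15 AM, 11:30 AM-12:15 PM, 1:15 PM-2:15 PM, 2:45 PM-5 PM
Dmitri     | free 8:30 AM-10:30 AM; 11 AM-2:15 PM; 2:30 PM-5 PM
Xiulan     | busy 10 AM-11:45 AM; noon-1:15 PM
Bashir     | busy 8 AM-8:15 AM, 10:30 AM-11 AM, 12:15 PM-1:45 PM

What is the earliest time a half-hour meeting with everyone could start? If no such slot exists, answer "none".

09:00

Ximena free: 09:00-10:00, 10:15-12:30, 15:15-17:00 (invert busy blocks within the working day).
Lila free: 08:00-12:15, 13:15-17:00 (invert busy blocks within the working day).
Zubin free: 09:00-11:15, 11:30-12:15, 13:15-14:15, 14:45-17:00.
Dmitri free: 08:30-10:30, 11:00-14:15, 14:30-17:00.
Xiulan free: 08:00-10:00, 11:45-12:00, 13:15-17:00 (invert busy blocks within the working day).
Bashir free: 08:15-10:30, 11:00-12:15, 13:45-17:00 (invert busy blocks within the working day).
Ximena ∩ Lila: 09:00-10:00, 10:15-12:15, 15:15-17:00.
Ximena ∩ Lila ∩ Zubin: 09:00-10:00, 10:15-11:15, 11:30-12:15, 15:15-17:00.
Ximena ∩ Lila ∩ Zubin ∩ Dmitri: 09:00-10:00, 10:15-10:30, 11:00-11:15, 11:30-12:15, 15:15-17:00.
Ximena ∩ Lila ∩ Zubin ∩ Dmitri ∩ Xiulan: 09:00-10:00, 11:45-12:00, 15:15-17:00.
Ximena ∩ Lila ∩ Zubin ∩ Dmitri ∩ Xiulan ∩ Bashir: 09:00-10:00, 11:45-12:00, 15:15-17:00.
The first common window of at least 30 minutes is 09:00-10:00, so the earliest start is 09:00.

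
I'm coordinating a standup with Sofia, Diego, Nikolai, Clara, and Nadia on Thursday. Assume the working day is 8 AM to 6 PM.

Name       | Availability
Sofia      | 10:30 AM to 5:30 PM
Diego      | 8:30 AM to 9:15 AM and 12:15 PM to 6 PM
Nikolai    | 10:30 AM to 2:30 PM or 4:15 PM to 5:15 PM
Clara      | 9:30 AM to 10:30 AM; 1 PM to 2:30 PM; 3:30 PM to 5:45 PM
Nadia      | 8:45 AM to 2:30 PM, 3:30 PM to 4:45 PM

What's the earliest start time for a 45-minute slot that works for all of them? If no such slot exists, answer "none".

Sofia ∩ Diego: 12:15-17:30.
Sofia ∩ Diego ∩ Nikolai: 12:15-14:30, 16:15-17:15.
Sofia ∩ Diego ∩ Nikolai ∩ Clara: 13:00-14:30, 16:15-17:15.
Sofia ∩ Diego ∩ Nikolai ∩ Clara ∩ Nadia: 13:00-14:30, 16:15-16:45.
So the common availability across everyone is 13:00-14:30, 16:15-16:45.
The first common window of at least 45 minutes is 13:00-14:30, so the earliest start is 13:00.

13:00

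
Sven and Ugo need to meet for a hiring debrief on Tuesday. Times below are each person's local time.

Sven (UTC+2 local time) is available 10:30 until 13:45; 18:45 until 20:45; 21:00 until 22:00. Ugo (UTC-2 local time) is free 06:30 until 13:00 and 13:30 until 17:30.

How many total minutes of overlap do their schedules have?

Sven in UTC: 08:30-11:45, 16:45-18:45, 19:00-20:00 (subtract 2h to convert from UTC+2).
Ugo in UTC: 08:30-15:00, 15:30-19:30 (add 2h to convert from UTC-2).
Sven ∩ Ugo: 08:30-11:45, 16:45-18:45, 19:00-19:30.
Summing the common windows: 195 + 120 + 30 = 345 minutes.

345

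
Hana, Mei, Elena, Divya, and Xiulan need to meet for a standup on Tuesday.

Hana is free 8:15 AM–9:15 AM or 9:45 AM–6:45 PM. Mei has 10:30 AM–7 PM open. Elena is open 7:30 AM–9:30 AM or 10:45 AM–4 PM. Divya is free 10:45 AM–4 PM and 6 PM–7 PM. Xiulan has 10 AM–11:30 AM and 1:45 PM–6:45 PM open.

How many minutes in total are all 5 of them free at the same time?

Hana ∩ Mei: 10:30-18:45.
Hana ∩ Mei ∩ Elena: 10:45-16:00.
Hana ∩ Mei ∩ Elena ∩ Divya: 10:45-16:00.
Hana ∩ Mei ∩ Elena ∩ Divya ∩ Xiulan: 10:45-11:30, 13:45-16:00.
Those are the intersection windows.
Summing the common windows: 45 + 135 = 180 minutes.

180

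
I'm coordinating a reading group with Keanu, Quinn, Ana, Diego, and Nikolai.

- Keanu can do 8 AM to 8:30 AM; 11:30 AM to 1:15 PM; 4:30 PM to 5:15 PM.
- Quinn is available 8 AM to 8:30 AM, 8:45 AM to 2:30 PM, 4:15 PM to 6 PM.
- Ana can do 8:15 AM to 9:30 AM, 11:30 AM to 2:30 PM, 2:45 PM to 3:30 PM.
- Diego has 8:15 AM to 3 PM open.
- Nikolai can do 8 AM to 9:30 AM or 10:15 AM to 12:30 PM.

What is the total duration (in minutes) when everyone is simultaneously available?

Keanu ∩ Quinn: 08:00-08:30, 11:30-13:15, 16:30-17:15.
Keanu ∩ Quinn ∩ Ana: 08:15-08:30, 11:30-13:15.
Keanu ∩ Quinn ∩ Ana ∩ Diego: 08:15-08:30, 11:30-13:15.
Keanu ∩ Quinn ∩ Ana ∩ Diego ∩ Nikolai: 08:15-08:30, 11:30-12:30.
Those are the intersection windows.
Summing the common windows: 15 + 60 = 75 minutes.

75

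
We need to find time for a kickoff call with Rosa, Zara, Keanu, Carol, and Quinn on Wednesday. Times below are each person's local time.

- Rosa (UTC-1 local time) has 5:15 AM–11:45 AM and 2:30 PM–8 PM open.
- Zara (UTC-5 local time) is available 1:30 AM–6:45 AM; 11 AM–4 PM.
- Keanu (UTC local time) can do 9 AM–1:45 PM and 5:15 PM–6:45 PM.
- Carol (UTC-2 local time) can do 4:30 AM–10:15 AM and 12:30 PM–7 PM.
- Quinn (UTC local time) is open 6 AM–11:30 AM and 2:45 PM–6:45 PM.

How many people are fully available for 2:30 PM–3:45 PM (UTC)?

1

Rosa in UTC: 06:15-12:45, 15:30-21:00 (add 1h to convert from UTC-1).
Zara in UTC: 06:30-11:45, 16:00-21:00 (add 5h to convert from UTC-5).
Keanu in UTC: 09:00-13:45, 17:15-18:45.
Carol in UTC: 06:30-12:15, 14:30-21:00 (add 2h to convert from UTC-2).
Quinn in UTC: 06:00-11:30, 14:45-18:45.
Carol can make the full 14:30-15:45 slot — that's 1.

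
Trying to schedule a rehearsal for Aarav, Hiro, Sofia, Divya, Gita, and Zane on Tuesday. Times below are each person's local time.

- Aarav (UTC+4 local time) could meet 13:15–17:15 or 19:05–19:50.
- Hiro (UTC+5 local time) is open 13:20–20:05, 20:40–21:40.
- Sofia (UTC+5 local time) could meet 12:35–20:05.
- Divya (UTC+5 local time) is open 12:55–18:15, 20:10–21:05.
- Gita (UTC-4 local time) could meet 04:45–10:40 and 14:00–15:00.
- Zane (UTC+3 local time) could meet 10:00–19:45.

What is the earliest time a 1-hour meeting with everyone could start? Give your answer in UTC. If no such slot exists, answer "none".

09:15

Aarav in UTC: 09:15-13:15, 15:05-15:50 (subtract 4h to convert from UTC+4).
Hiro in UTC: 08:20-15:05, 15:40-16:40 (subtract 5h to convert from UTC+5).
Sofia in UTC: 07:35-15:05 (subtract 5h to convert from UTC+5).
Divya in UTC: 07:55-13:15, 15:10-16:05 (subtract 5h to convert from UTC+5).
Gita in UTC: 08:45-14:40, 18:00-19:00 (add 4h to convert from UTC-4).
Zane in UTC: 07:00-16:45 (subtract 3h to convert from UTC+3).
Aarav ∩ Hiro: 09:15-13:15, 15:40-15:50.
Aarav ∩ Hiro ∩ Sofia: 09:15-13:15.
Aarav ∩ Hiro ∩ Sofia ∩ Divya: 09:15-13:15.
Aarav ∩ Hiro ∩ Sofia ∩ Divya ∩ Gita: 09:15-13:15.
Aarav ∩ Hiro ∩ Sofia ∩ Divya ∩ Gita ∩ Zane: 09:15-13:15.
Those are the intersection windows.
The first common window of at least 60 minutes is 09:15-13:15, so the earliest start is 09:15.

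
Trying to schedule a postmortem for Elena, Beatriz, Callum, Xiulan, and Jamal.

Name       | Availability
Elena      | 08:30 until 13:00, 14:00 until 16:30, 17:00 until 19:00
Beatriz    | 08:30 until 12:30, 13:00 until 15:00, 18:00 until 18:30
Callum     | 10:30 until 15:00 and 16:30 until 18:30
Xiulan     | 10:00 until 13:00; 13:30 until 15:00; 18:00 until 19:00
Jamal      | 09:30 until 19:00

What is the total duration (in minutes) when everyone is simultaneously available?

Elena ∩ Beatriz: 08:30-12:30, 14:00-15:00, 18:00-18:30.
Elena ∩ Beatriz ∩ Callum: 10:30-12:30, 14:00-15:00, 18:00-18:30.
Elena ∩ Beatriz ∩ Callum ∩ Xiulan: 10:30-12:30, 14:00-15:00, 18:00-18:30.
Elena ∩ Beatriz ∩ Callum ∩ Xiulan ∩ Jamal: 10:30-12:30, 14:00-15:00, 18:00-18:30.
Summing the common windows: 120 + 60 + 30 = 210 minutes.

210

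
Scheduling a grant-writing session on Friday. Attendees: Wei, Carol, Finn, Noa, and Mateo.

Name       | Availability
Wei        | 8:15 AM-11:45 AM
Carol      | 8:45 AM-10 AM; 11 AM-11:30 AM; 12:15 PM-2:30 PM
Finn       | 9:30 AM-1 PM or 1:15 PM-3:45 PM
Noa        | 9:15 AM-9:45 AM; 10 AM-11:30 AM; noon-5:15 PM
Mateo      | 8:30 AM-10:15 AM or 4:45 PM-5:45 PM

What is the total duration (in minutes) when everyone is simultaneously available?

Wei ∩ Carol: 08:45-10:00, 11:00-11:30.
Wei ∩ Carol ∩ Finn: 09:30-10:00, 11:00-11:30.
Wei ∩ Carol ∩ Finn ∩ Noa: 09:30-09:45, 11:00-11:30.
Wei ∩ Carol ∩ Finn ∩ Noa ∩ Mateo: 09:30-09:45.
Those are the intersection windows.
That's a single block of 15 minutes.

15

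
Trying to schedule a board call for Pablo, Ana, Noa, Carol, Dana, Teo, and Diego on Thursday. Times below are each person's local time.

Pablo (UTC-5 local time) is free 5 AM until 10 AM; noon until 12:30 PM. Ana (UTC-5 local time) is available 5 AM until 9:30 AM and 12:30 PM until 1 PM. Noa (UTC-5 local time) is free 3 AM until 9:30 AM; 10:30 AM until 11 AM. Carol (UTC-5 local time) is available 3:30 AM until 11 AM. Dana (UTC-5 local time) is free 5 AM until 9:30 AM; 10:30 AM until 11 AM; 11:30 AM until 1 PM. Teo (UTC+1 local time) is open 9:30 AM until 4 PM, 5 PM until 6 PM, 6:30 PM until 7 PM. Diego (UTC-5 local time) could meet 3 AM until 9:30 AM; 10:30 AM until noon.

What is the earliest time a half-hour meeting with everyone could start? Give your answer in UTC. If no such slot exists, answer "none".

10:00

Pablo in UTC: 10:00-15:00, 17:00-17:30 (add 5h to convert from UTC-5).
Ana in UTC: 10:00-14:30, 17:30-18:00 (add 5h to convert from UTC-5).
Noa in UTC: 08:00-14:30, 15:30-16:00 (add 5h to convert from UTC-5).
Carol in UTC: 08:30-16:00 (add 5h to convert from UTC-5).
Dana in UTC: 10:00-14:30, 15:30-16:00, 16:30-18:00 (add 5h to convert from UTC-5).
Teo in UTC: 08:30-15:00, 16:00-17:00, 17:30-18:00 (subtract 1h to convert from UTC+1).
Diego in UTC: 08:00-14:30, 15:30-17:00 (add 5h to convert from UTC-5).
Pablo ∩ Ana: 10:00-14:30.
Pablo ∩ Ana ∩ Noa: 10:00-14:30.
Pablo ∩ Ana ∩ Noa ∩ Carol: 10:00-14:30.
Pablo ∩ Ana ∩ Noa ∩ Carol ∩ Dana: 10:00-14:30.
Pablo ∩ Ana ∩ Noa ∩ Carol ∩ Dana ∩ Teo: 10:00-14:30.
Pablo ∩ Ana ∩ Noa ∩ Carol ∩ Dana ∩ Teo ∩ Diego: 10:00-14:30.
Those are the intersection windows.
The first common window of at least 30 minutes is 10:00-14:30, so the earliest start is 10:00.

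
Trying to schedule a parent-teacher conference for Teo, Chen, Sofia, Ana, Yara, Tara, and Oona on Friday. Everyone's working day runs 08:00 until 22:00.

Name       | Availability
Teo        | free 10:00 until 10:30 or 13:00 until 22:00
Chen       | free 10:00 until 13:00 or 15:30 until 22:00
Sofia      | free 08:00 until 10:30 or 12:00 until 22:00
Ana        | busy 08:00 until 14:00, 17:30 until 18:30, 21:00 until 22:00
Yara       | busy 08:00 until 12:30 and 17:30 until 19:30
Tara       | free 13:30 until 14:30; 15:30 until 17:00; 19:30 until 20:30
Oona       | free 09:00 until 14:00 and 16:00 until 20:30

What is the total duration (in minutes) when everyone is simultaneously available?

Teo free: 10:00-10:30, 13:00-22:00.
Chen free: 10:00-13:00, 15:30-22:00.
Sofia free: 08:00-10:30, 12:00-22:00.
Ana free: 14:00-17:30, 18:30-21:00 (invert busy blocks within the working day).
Yara free: 12:30-17:30, 19:30-22:00 (invert busy blocks within the working day).
Tara free: 13:30-14:30, 15:30-17:00, 19:30-20:30.
Oona free: 09:00-14:00, 16:00-20:30.
Teo ∩ Chen: 10:00-10:30, 15:30-22:00.
Teo ∩ Chen ∩ Sofia: 10:00-10:30, 15:30-22:00.
Teo ∩ Chen ∩ Sofia ∩ Ana: 15:30-17:30, 18:30-21:00.
Teo ∩ Chen ∩ Sofia ∩ Ana ∩ Yara: 15:30-17:30, 19:30-21:00.
Teo ∩ Chen ∩ Sofia ∩ Ana ∩ Yara ∩ Tara: 15:30-17:00, 19:30-20:30.
Teo ∩ Chen ∩ Sofia ∩ Ana ∩ Yara ∩ Tara ∩ Oona: 16:00-17:00, 19:30-20:30.
Those are the intersection windows.
Summing the common windows: 60 + 60 = 120 minutes.

120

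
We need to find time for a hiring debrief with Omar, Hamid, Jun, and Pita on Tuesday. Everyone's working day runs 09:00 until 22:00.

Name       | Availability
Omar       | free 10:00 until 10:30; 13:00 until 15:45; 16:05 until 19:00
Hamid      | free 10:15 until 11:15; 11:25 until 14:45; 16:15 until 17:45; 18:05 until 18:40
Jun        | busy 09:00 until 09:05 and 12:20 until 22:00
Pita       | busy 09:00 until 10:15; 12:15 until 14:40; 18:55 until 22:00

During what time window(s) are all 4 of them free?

10:15-10:30

Omar free: 10:00-10:30, 13:00-15:45, 16:05-19:00.
Hamid free: 10:15-11:15, 11:25-14:45, 16:15-17:45, 18:05-18:40.
Jun free: 09:05-12:20 (invert busy blocks within the working day).
Pita free: 10:15-12:15, 14:40-18:55 (invert busy blocks within the working day).
Omar ∩ Hamid: 10:15-10:30, 13:00-14:45, 16:15-17:45, 18:05-18:40.
Omar ∩ Hamid ∩ Jun: 10:15-10:30.
Omar ∩ Hamid ∩ Jun ∩ Pita: 10:15-10:30.
So the common availability across everyone is 10:15-10:30.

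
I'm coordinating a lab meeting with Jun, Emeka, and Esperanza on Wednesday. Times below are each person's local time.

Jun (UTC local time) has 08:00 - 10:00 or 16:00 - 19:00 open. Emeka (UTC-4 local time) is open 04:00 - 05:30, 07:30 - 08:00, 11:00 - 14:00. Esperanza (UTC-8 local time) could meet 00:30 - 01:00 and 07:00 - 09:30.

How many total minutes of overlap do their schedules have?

Jun in UTC: 08:00-10:00, 16:00-19:00.
Emeka in UTC: 08:00-09:30, 11:30-12:00, 15:00-18:00 (add 4h to convert from UTC-4).
Esperanza in UTC: 08:30-09:00, 15:00-17:30 (add 8h to convert from UTC-8).
Jun ∩ Emeka: 08:00-09:30, 16:00-18:00.
Jun ∩ Emeka ∩ Esperanza: 08:30-09:00, 16:00-17:30.
Summing the common windows: 30 + 90 = 120 minutes.

120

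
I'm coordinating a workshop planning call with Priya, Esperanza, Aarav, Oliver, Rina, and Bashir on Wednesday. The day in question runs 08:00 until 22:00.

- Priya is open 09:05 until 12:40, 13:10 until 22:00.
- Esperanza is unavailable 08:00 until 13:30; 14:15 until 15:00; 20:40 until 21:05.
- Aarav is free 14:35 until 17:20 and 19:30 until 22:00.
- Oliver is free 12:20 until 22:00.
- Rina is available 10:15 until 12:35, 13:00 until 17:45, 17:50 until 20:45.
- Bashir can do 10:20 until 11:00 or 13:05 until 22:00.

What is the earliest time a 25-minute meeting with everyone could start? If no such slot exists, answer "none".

Priya free: 09:05-12:40, 13:10-22:00.
Esperanza free: 13:30-14:15, 15:00-20:40, 21:05-22:00 (invert busy blocks within the working day).
Aarav free: 14:35-17:20, 19:30-22:00.
Oliver free: 12:20-22:00.
Rina free: 10:15-12:35, 13:00-17:45, 17:50-20:45.
Bashir free: 10:20-11:00, 13:05-22:00.
Priya ∩ Esperanza: 13:30-14:15, 15:00-20:40, 21:05-22:00.
Priya ∩ Esperanza ∩ Aarav: 15:00-17:20, 19:30-20:40, 21:05-22:00.
Priya ∩ Esperanza ∩ Aarav ∩ Oliver: 15:00-17:20, 19:30-20:40, 21:05-22:00.
Priya ∩ Esperanza ∩ Aarav ∩ Oliver ∩ Rina: 15:00-17:20, 19:30-20:40.
Priya ∩ Esperanza ∩ Aarav ∩ Oliver ∩ Rina ∩ Bashir: 15:00-17:20, 19:30-20:40.
So the common availability across everyone is 15:00-17:20, 19:30-20:40.
The first common window of at least 25 minutes is 15:00-17:20, so the earliest start is 15:00.

15:00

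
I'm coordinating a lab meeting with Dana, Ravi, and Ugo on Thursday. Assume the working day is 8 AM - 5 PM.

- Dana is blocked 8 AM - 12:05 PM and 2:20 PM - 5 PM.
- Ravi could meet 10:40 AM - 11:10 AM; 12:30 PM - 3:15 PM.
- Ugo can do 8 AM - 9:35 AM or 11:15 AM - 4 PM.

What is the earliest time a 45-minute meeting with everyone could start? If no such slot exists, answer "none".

Dana free: 12:05-14:20 (invert busy blocks within the working day).
Ravi free: 10:40-11:10, 12:30-15:15.
Ugo free: 08:00-09:35, 11:15-16:00.
Dana ∩ Ravi: 12:30-14:20.
Dana ∩ Ravi ∩ Ugo: 12:30-14:20.
The first common window of at least 45 minutes is 12:30-14:20, so the earliest start is 12:30.

12:30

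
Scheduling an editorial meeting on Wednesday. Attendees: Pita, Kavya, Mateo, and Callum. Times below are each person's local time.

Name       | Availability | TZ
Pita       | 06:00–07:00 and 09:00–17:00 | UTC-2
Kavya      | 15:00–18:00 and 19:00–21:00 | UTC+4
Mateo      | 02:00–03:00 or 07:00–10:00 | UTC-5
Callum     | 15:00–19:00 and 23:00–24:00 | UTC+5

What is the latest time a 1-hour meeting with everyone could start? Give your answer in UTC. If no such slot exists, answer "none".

Pita in UTC: 08:00-09:00, 11:00-19:00 (add 2h to convert from UTC-2).
Kavya in UTC: 11:00-14:00, 15:00-17:00 (subtract 4h to convert from UTC+4).
Mateo in UTC: 07:00-08:00, 12:00-15:00 (add 5h to convert from UTC-5).
Callum in UTC: 10:00-14:00, 18:00-19:00 (subtract 5h to convert from UTC+5).
Pita ∩ Kavya: 11:00-14:00, 15:00-17:00.
Pita ∩ Kavya ∩ Mateo: 12:00-14:00.
Pita ∩ Kavya ∩ Mateo ∩ Callum: 12:00-14:00.
Those are the intersection windows.
The last common window of at least 60 minutes is 12:00-14:00; a 60-minute meeting can start as late as 13:00 and still end by 14:00.

13:00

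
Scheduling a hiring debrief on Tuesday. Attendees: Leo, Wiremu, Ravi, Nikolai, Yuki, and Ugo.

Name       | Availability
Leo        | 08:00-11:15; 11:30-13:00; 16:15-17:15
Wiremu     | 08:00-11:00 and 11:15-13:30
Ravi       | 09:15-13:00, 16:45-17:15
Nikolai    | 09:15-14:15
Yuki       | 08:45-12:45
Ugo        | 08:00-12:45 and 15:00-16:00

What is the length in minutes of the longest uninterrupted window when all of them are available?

105

Leo ∩ Wiremu: 08:00-11:00, 11:30-13:00.
Leo ∩ Wiremu ∩ Ravi: 09:15-11:00, 11:30-13:00.
Leo ∩ Wiremu ∩ Ravi ∩ Nikolai: 09:15-11:00, 11:30-13:00.
Leo ∩ Wiremu ∩ Ravi ∩ Nikolai ∩ Yuki: 09:15-11:00, 11:30-12:45.
Leo ∩ Wiremu ∩ Ravi ∩ Nikolai ∩ Yuki ∩ Ugo: 09:15-11:00, 11:30-12:45.
The longest is 09:15-11:00 at 105 minutes.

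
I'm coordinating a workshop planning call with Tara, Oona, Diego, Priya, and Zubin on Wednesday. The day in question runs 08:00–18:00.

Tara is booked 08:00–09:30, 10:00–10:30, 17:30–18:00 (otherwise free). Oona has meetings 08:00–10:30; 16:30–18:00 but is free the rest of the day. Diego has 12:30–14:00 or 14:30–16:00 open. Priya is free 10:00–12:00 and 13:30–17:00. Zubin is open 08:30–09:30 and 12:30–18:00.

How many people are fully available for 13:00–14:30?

Tara free: 09:30-10:00, 10:30-17:30 (invert busy blocks within the working day).
Oona free: 10:30-16:30 (invert busy blocks within the working day).
Diego free: 12:30-14:00, 14:30-16:00.
Priya free: 10:00-12:00, 13:30-17:00.
Zubin free: 08:30-09:30, 12:30-18:00.
Tara, Oona, and Zubin can make the full 13:00-14:30 slot — that's 3.

3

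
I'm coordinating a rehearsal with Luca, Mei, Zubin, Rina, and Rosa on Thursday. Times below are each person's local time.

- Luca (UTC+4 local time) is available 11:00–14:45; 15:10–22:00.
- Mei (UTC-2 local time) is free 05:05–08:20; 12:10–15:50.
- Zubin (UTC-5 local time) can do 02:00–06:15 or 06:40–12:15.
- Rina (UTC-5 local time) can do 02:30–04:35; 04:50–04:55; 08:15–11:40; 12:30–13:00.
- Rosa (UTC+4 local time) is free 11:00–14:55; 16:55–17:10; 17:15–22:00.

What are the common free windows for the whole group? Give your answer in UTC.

Luca in UTC: 07:00-10:45, 11:10-18:00 (subtract 4h to convert from UTC+4).
Mei in UTC: 07:05-10:20, 14:10-17:50 (add 2h to convert from UTC-2).
Zubin in UTC: 07:00-11:15, 11:40-17:15 (add 5h to convert from UTC-5).
Rina in UTC: 07:30-09:35, 09:50-09:55, 13:15-16:40, 17:30-18:00 (add 5h to convert from UTC-5).
Rosa in UTC: 07:00-10:55, 12:55-13:10, 13:15-18:00 (subtract 4h to convert from UTC+4).
Luca ∩ Mei: 07:05-10:20, 14:10-17:50.
Luca ∩ Mei ∩ Zubin: 07:05-10:20, 14:10-17:15.
Luca ∩ Mei ∩ Zubin ∩ Rina: 07:30-09:35, 09:50-09:55, 14:10-16:40.
Luca ∩ Mei ∩ Zubin ∩ Rina ∩ Rosa: 07:30-09:35, 09:50-09:55, 14:10-16:40.

07:30-09:35, 09:50-09:55, 14:10-16:40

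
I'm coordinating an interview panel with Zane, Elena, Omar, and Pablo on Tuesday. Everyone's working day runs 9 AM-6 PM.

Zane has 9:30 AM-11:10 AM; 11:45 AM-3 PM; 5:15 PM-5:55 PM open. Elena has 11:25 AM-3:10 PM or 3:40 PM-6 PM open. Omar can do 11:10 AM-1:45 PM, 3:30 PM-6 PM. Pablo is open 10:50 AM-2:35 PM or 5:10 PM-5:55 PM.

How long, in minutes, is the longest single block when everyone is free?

120

Zane ∩ Elena: 11:45-15:00, 17:15-17:55.
Zane ∩ Elena ∩ Omar: 11:45-13:45, 17:15-17:55.
Zane ∩ Elena ∩ Omar ∩ Pablo: 11:45-13:45, 17:15-17:55.
The longest is 11:45-13:45 at 120 minutes.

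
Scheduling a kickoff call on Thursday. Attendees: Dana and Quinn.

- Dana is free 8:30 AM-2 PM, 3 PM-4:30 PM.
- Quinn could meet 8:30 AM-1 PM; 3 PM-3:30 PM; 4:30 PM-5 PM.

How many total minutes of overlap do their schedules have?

Dana ∩ Quinn: 08:30-13:00, 15:00-15:30.
Summing the common windows: 270 + 30 = 300 minutes.

300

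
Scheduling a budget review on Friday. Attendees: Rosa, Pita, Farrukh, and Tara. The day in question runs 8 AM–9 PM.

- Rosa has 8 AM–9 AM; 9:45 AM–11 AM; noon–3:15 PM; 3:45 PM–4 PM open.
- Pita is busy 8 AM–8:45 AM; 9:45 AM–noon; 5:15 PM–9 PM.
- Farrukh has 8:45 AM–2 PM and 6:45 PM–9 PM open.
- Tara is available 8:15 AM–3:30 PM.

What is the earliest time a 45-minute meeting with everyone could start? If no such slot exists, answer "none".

Rosa free: 08:00-09:00, 09:45-11:00, 12:00-15:15, 15:45-16:00.
Pita free: 08:45-09:45, 12:00-17:15 (invert busy blocks within the working day).
Farrukh free: 08:45-14:00, 18:45-21:00.
Tara free: 08:15-15:30.
Rosa ∩ Pita: 08:45-09:00, 12:00-15:15, 15:45-16:00.
Rosa ∩ Pita ∩ Farrukh: 08:45-09:00, 12:00-14:00.
Rosa ∩ Pita ∩ Farrukh ∩ Tara: 08:45-09:00, 12:00-14:00.
The first common window of at least 45 minutes is 12:00-14:00, so the earliest start is 12:00.

12:00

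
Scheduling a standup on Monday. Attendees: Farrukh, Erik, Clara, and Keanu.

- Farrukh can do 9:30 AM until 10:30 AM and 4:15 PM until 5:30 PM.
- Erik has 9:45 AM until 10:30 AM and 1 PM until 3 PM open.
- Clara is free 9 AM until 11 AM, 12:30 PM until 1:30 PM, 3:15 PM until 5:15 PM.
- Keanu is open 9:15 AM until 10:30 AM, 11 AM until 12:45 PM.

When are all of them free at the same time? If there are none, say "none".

09:45-10:30

Farrukh ∩ Erik: 09:45-10:30.
Farrukh ∩ Erik ∩ Clara: 09:45-10:30.
Farrukh ∩ Erik ∩ Clara ∩ Keanu: 09:45-10:30.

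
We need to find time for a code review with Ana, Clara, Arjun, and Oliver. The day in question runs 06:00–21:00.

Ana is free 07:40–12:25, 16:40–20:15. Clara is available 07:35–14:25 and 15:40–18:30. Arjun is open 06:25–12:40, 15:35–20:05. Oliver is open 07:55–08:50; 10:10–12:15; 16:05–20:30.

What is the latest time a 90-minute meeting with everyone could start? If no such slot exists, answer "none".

17:00

Ana ∩ Clara: 07:40-12:25, 16:40-18:30.
Ana ∩ Clara ∩ Arjun: 07:40-12:25, 16:40-18:30.
Ana ∩ Clara ∩ Arjun ∩ Oliver: 07:55-08:50, 10:10-12:15, 16:40-18:30.
The last common window of at least 90 minutes is 16:40-18:30; a 90-minute meeting can start as late as 17:00 and still end by 18:30.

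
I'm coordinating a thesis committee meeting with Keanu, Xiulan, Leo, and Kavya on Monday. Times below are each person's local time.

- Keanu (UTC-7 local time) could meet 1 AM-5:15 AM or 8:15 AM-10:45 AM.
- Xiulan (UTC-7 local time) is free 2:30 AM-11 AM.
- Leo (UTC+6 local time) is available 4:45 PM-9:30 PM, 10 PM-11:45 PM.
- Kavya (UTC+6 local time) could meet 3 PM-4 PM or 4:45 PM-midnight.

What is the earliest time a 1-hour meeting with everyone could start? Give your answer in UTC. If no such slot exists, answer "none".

Keanu in UTC: 08:00-12:15, 15:15-17:45 (add 7h to convert from UTC-7).
Xiulan in UTC: 09:30-18:00 (add 7h to convert from UTC-7).
Leo in UTC: 10:45-15:30, 16:00-17:45 (subtract 6h to convert from UTC+6).
Kavya in UTC: 09:00-10:00, 10:45-18:00 (subtract 6h to convert from UTC+6).
Keanu ∩ Xiulan: 09:30-12:15, 15:15-17:45.
Keanu ∩ Xiulan ∩ Leo: 10:45-12:15, 15:15-15:30, 16:00-17:45.
Keanu ∩ Xiulan ∩ Leo ∩ Kavya: 10:45-12:15, 15:15-15:30, 16:00-17:45.
The first common window of at least 60 minutes is 10:45-12:15, so the earliest start is 10:45.

10:45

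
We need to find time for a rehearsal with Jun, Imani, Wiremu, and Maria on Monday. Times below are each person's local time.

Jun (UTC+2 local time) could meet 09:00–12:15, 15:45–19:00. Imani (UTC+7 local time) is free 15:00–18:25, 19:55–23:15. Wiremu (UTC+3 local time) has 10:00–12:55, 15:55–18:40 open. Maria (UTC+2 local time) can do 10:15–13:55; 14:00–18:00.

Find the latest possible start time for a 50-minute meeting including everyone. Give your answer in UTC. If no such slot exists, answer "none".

14:50

Jun in UTC: 07:00-10:15, 13:45-17:00 (subtract 2h to convert from UTC+2).
Imani in UTC: 08:00-11:25, 12:55-16:15 (subtract 7h to convert from UTC+7).
Wiremu in UTC: 07:00-09:55, 12:55-15:40 (subtract 3h to convert from UTC+3).
Maria in UTC: 08:15-11:55, 12:00-16:00 (subtract 2h to convert from UTC+2).
Jun ∩ Imani: 08:00-10:15, 13:45-16:15.
Jun ∩ Imani ∩ Wiremu: 08:00-09:55, 13:45-15:40.
Jun ∩ Imani ∩ Wiremu ∩ Maria: 08:15-09:55, 13:45-15:40.
The last common window of at least 50 minutes is 13:45-15:40; a 50-minute meeting can start as late as 14:50 and still end by 15:40.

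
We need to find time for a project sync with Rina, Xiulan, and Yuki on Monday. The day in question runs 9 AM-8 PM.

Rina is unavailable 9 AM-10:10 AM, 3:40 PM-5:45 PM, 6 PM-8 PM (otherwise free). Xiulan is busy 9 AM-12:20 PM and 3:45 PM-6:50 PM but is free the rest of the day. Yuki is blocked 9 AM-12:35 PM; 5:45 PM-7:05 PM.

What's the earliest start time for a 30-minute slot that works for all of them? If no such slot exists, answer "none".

Rina free: 10:10-15:40, 17:45-18:00 (invert busy blocks within the working day).
Xiulan free: 12:20-15:45, 18:50-20:00 (invert busy blocks within the working day).
Yuki free: 12:35-17:45, 19:05-20:00 (invert busy blocks within the working day).
Rina ∩ Xiulan: 12:20-15:40.
Rina ∩ Xiulan ∩ Yuki: 12:35-15:40.
The first common window of at least 30 minutes is 12:35-15:40, so the earliest start is 12:35.

12:35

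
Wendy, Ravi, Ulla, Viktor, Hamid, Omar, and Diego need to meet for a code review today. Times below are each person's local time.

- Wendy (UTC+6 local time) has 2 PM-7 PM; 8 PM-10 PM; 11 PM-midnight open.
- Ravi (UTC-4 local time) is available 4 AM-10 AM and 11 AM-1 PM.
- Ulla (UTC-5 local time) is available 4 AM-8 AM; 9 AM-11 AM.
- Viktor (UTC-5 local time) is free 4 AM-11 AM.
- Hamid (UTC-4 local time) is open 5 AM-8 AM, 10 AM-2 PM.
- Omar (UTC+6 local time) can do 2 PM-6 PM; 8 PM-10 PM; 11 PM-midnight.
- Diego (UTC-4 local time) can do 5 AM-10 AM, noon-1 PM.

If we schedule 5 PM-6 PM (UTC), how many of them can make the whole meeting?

3

Wendy in UTC: 08:00-13:00, 14:00-16:00, 17:00-18:00 (subtract 6h to convert from UTC+6).
Ravi in UTC: 08:00-14:00, 15:00-17:00 (add 4h to convert from UTC-4).
Ulla in UTC: 09:00-13:00, 14:00-16:00 (add 5h to convert from UTC-5).
Viktor in UTC: 09:00-16:00 (add 5h to convert from UTC-5).
Hamid in UTC: 09:00-12:00, 14:00-18:00 (add 4h to convert from UTC-4).
Omar in UTC: 08:00-12:00, 14:00-16:00, 17:00-18:00 (subtract 6h to convert from UTC+6).
Diego in UTC: 09:00-14:00, 16:00-17:00 (add 4h to convert from UTC-4).
Wendy, Hamid, and Omar can make the full 17:00-18:00 slot — that's 3.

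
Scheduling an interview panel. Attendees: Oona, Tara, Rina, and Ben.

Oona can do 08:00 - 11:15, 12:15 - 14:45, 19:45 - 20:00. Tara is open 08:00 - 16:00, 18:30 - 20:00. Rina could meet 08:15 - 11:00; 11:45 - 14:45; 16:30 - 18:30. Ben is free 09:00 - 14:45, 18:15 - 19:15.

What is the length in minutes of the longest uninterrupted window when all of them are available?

150

Oona ∩ Tara: 08:00-11:15, 12:15-14:45, 19:45-20:00.
Oona ∩ Tara ∩ Rina: 08:15-11:00, 12:15-14:45.
Oona ∩ Tara ∩ Rina ∩ Ben: 09:00-11:00, 12:15-14:45.
Those are the intersection windows.
The longest is 12:15-14:45 at 150 minutes.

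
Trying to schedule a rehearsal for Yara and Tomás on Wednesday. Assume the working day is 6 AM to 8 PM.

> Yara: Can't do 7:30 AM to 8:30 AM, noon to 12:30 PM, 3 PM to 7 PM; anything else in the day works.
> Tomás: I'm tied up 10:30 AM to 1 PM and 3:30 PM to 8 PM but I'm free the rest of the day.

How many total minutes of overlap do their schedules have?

330

Yara free: 06:00-07:30, 08:30-12:00, 12:30-15:00, 19:00-20:00 (invert busy blocks within the working day).
Tomás free: 06:00-10:30, 13:00-15:30 (invert busy blocks within the working day).
Yara ∩ Tomás: 06:00-07:30, 08:30-10:30, 13:00-15:00.
Those are the intersection windows.
Summing the common windows: 90 + 120 + 120 = 330 minutes.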